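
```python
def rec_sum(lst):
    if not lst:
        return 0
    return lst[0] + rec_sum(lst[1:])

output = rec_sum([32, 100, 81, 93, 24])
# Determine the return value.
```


rec_sum([32, 100, 81, 93, 24])
= 32 + rec_sum([100, 81, 93, 24])
= 32 + 100 + rec_sum([81, 93, 24])
= 32 + 100 + 81 + rec_sum([93, 24])
= 32 + 100 + 81 + 93 + rec_sum([24])
= 32 + 100 + 81 + 93 + 24 + rec_sum([])
= 32 + 100 + 81 + 93 + 24 + 0
= 330


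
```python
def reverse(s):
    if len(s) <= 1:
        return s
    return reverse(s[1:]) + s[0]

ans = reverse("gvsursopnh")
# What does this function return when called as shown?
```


reverse("gvsursopnh")
= reverse("vsursopnh") + "g"
= reverse("sursopnh") + "v" + "g"
= reverse("ursopnh") + "s" + "v" + "g"
= reverse("rsopnh") + "u" + "s" + "v" + "g"
= reverse("sopnh") + "r" + "u" + "s" + "v" + "g"
= reverse("opnh") + "s" + "r" + "u" + "s" + "v" + "g"
= reverse("pnh") + "o" + "s" + "r" + "u" + "s" + "v" + "g"
= reverse("nh") + "p" + "o" + "s" + "r" + "u" + "s" + "v" + "g"
= reverse("h") + "n" + "p" + "o" + "s" + "r" + "u" + "s" + "v" + "g"
= "h" + "n" + "p" + "o" + "s" + "r" + "u" + "s" + "v" + "g"
= "hnposrusvg"


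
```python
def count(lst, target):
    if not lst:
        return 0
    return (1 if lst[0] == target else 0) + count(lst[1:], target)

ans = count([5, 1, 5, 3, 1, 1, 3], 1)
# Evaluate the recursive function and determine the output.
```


count([5, 1, 5, 3, 1, 1, 3], 1)
lst[0]=5 != 1: 0 + count([1, 5, 3, 1, 1, 3], 1)
lst[0]=1 == 1: 1 + count([5, 3, 1, 1, 3], 1)
lst[0]=5 != 1: 0 + count([3, 1, 1, 3], 1)
lst[0]=3 != 1: 0 + count([1, 1, 3], 1)
lst[0]=1 == 1: 1 + count([1, 3], 1)
lst[0]=1 == 1: 1 + count([3], 1)
lst[0]=3 != 1: 0 + count([], 1)
= 3


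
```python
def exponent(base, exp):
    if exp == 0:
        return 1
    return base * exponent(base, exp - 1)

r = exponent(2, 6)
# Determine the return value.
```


exponent(2, 6)
= 2 * exponent(2, 5)
= 2 * 2 * exponent(2, 4)
= 2 * 2 * 2 * exponent(2, 3)
= 2 * 2 * 2 * 2 * exponent(2, 2)
= 2 * 2 * 2 * 2 * 2 * exponent(2, 1)
= 2 * 2 * 2 * 2 * 2 * 2 * exponent(2, 0)
= 2 * 2 * 2 * 2 * 2 * 2 * 1
= 64


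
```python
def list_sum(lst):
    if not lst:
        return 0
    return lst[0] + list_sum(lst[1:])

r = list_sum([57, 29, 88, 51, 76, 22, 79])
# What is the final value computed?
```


list_sum([57, 29, 88, 51, 76, 22, 79])
= 57 + list_sum([29, 88, 51, 76, 22, 79])
= 57 + 29 + list_sum([88, 51, 76, 22, 79])
= 57 + 29 + 88 + list_sum([51, 76, 22, 79])
= 57 + 29 + 88 + 51 + list_sum([76, 22, 79])
= 57 + 29 + 88 + 51 + 76 + list_sum([22, 79])
= 57 + 29 + 88 + 51 + 76 + 22 + list_sum([79])
= 57 + 29 + 88 + 51 + 76 + 22 + 79 + list_sum([])
= 57 + 29 + 88 + 51 + 76 + 22 + 79 + 0
= 402


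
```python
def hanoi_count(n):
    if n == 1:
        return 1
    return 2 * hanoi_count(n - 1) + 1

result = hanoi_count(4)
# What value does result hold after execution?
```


hanoi_count(4)
= 2 * hanoi_count(3) + 1
= 2 * (2 * hanoi_count(2) + 1) + 1
= 2 * (2 * (2 * hanoi_count(1) + 1) + 1) + 1
Now compute bottom-up:
hanoi_count(1) = 1
hanoi_count(2) = 2 * 1 + 1 = 3
hanoi_count(3) = 2 * 3 + 1 = 7
hanoi_count(4) = 2 * 7 + 1 = 15
= 15


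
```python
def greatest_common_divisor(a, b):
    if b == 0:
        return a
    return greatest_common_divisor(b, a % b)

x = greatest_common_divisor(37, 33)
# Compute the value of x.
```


greatest_common_divisor(37, 33)
= greatest_common_divisor(33, 37 % 33) = greatest_common_divisor(33, 4)
= greatest_common_divisor(4, 33 % 4) = greatest_common_divisor(4, 1)
= greatest_common_divisor(1, 4 % 1) = greatest_common_divisor(1, 0)
b == 0, return a = 1


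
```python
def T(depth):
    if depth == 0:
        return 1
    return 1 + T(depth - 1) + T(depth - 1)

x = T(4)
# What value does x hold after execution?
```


T(4)
= 1 + T(3) + T(3)
= 1 + 2 * T(3)
T(k) = 2^(k+1) - 1
T(0) = 1
T(1) = 3
T(2) = 7
T(3) = 15
T(4) = 31
T(4) = 2^5 - 1 = 31


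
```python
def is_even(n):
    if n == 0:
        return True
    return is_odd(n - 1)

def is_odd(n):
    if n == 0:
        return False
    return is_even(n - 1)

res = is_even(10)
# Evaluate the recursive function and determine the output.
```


is_even(10)
= is_odd(9)
= is_even(8)
= is_odd(7)
= is_even(6)
= is_odd(5)
= is_even(4)
= is_odd(3)
= is_even(2)
= is_odd(1)
= is_even(0)
n == 0: return True
= True


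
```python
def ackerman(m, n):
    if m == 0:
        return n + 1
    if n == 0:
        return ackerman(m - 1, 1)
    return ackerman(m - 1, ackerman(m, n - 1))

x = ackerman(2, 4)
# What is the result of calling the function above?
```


ackerman(2, 4)
= ackerman(1, ackerman(2, 3))
First compute ackerman(2, 3) = 9
= ackerman(1, 9)
= 11


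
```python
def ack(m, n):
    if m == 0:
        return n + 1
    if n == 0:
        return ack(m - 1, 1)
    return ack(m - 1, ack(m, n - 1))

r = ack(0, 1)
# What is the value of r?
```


ack(0, 1)
m == 0: return 1 + 1 = 2
= 2


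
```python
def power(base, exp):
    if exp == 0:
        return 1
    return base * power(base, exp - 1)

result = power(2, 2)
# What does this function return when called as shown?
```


power(2, 2)
= 2 * power(2, 1)
= 2 * 2 * power(2, 0)
= 2 * 2 * 1
= 4


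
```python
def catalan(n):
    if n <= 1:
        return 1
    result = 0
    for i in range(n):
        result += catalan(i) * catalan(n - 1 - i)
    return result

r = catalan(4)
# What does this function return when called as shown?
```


catalan(4)
= sum of catalan(i) * catalan(4-1-i) for i in 0..3
First compute sub-values bottom-up:
  catalan(0) = 1, catalan(1) = 1
  catalan(2) = 1*1 + 1*1 = 2
  catalan(3) = 1*2 + 1*1 + 2*1 = 5
Now catalan(4):
  catalan(0)*catalan(3) = 1*5 = 5
  catalan(1)*catalan(2) = 1*2 = 2
  catalan(2)*catalan(1) = 2*1 = 2
  catalan(3)*catalan(0) = 5*1 = 5
= 5 + 2 + 2 + 5
= 14


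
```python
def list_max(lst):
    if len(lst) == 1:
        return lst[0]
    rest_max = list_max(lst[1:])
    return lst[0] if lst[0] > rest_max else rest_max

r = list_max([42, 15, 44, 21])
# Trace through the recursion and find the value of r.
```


list_max([42, 15, 44, 21])
= compare 42 with list_max([15, 44, 21])
= compare 15 with list_max([44, 21])
= compare 44 with list_max([21])
Base: list_max([21]) = 21
compare 44 with 21: max = 44
compare 15 with 44: max = 44
compare 42 with 44: max = 44
= 44


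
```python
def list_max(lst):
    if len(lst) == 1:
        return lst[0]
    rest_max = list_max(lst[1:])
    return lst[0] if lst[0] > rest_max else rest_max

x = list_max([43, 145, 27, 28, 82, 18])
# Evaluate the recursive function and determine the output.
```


list_max([43, 145, 27, 28, 82, 18])
= compare 43 with list_max([145, 27, 28, 82, 18])
= compare 145 with list_max([27, 28, 82, 18])
= compare 27 with list_max([28, 82, 18])
= compare 28 with list_max([82, 18])
= compare 82 with list_max([18])
Base: list_max([18]) = 18
compare 82 with 18: max = 82
compare 28 with 82: max = 82
compare 27 with 82: max = 82
compare 145 with 82: max = 145
compare 43 with 145: max = 145
= 145


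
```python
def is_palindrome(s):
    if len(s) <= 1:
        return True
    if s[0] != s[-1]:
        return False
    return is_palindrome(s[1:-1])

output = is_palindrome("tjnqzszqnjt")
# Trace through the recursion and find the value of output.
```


is_palindrome("tjnqzszqnjt")
"tjnqzszqnjt": s[0]='t' == s[-1]='t' -> is_palindrome("jnqzszqnj")
"jnqzszqnj": s[0]='j' == s[-1]='j' -> is_palindrome("nqzszqn")
"nqzszqn": s[0]='n' == s[-1]='n' -> is_palindrome("qzszq")
"qzszq": s[0]='q' == s[-1]='q' -> is_palindrome("zsz")
"zsz": s[0]='z' == s[-1]='z' -> is_palindrome("s")
"s": len <= 1 -> True
= True


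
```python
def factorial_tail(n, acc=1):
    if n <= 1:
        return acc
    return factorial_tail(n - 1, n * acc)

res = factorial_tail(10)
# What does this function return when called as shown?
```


factorial_tail(10, 1)
= factorial_tail(9, 10 * 1) = factorial_tail(9, 10)
= factorial_tail(8, 9 * 10) = factorial_tail(8, 90)
= factorial_tail(7, 8 * 90) = factorial_tail(7, 720)
= factorial_tail(6, 7 * 720) = factorial_tail(6, 5040)
= factorial_tail(5, 6 * 5040) = factorial_tail(5, 30240)
= factorial_tail(4, 5 * 30240) = factorial_tail(4, 151200)
= factorial_tail(3, 4 * 151200) = factorial_tail(3, 604800)
= factorial_tail(2, 3 * 604800) = factorial_tail(2, 1814400)
= factorial_tail(1, 2 * 1814400) = factorial_tail(1, 3628800)
n <= 1, return acc = 3628800


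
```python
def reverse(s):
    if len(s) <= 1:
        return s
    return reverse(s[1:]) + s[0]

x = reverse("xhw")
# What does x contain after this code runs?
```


reverse("xhw")
= reverse("hw") + "x"
= reverse("w") + "h" + "x"
= "w" + "h" + "x"
= "whx"


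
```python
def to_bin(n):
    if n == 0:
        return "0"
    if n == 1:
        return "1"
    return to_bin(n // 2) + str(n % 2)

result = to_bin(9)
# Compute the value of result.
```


to_bin(9)
= to_bin(4) + "1"
= to_bin(2) + "0" + "1"
= to_bin(1) + "0" + "0" + "1"
= "1" + "0" + "0" + "1"
= "1001"


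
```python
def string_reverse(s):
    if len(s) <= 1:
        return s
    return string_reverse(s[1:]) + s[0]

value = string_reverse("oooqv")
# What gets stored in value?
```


string_reverse("oooqv")
= string_reverse("ooqv") + "o"
= string_reverse("oqv") + "o" + "o"
= string_reverse("qv") + "o" + "o" + "o"
= string_reverse("v") + "q" + "o" + "o" + "o"
= "v" + "q" + "o" + "o" + "o"
= "vqooo"


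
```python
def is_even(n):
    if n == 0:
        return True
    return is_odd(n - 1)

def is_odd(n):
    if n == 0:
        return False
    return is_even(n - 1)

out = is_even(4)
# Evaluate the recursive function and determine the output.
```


is_even(4)
= is_odd(3)
= is_even(2)
= is_odd(1)
= is_even(0)
n == 0: return True
= True


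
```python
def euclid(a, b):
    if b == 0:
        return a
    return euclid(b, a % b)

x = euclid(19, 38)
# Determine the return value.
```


euclid(19, 38)
= euclid(38, 19 % 38) = euclid(38, 19)
= euclid(19, 38 % 19) = euclid(19, 0)
b == 0, return a = 19


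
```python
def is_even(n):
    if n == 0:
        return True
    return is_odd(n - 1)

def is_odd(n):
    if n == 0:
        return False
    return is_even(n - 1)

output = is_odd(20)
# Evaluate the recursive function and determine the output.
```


is_odd(20)
= is_even(19)
= is_odd(18)
= is_even(17)
= is_odd(16)
= is_even(15)
= is_odd(14)
= is_even(13)
= is_odd(12)
= is_even(11)
= is_odd(10)
= is_even(9)
= is_odd(8)
= is_even(7)
= is_odd(6)
= is_even(5)
= is_odd(4)
= is_even(3)
= is_odd(2)
= is_even(1)
= is_odd(0)
n == 0: return False
= False


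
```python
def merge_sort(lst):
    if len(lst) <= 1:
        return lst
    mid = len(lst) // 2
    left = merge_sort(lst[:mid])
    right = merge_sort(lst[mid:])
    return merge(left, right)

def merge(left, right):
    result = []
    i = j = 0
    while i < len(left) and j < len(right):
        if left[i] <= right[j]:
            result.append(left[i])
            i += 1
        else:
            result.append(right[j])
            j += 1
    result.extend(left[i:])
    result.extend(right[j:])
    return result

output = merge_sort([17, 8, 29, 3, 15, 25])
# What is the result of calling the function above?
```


merge_sort([17, 8, 29, 3, 15, 25])
Split into [17, 8, 29] and [3, 15, 25]
Left sorted: [8, 17, 29]
Right sorted: [3, 15, 25]
Merge [8, 17, 29] and [3, 15, 25]
= [3, 8, 15, 17, 25, 29]


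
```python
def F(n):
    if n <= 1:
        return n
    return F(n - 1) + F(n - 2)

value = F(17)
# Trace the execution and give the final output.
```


F(17)
= F(16) + F(15)
= (F(15) + F(14)) + F(15)
Computing bottom-up: F(0)=0, F(1)=1, F(2)=1, F(3)=2, F(4)=3, F(5)=5, F(6)=8, F(7)=13, F(8)=21, F(9)=34, F(10)=55, F(11)=89, F(12)=144, F(13)=233, F(14)=377, F(15)=610, F(16)=987, F(17)=1597
= 1597


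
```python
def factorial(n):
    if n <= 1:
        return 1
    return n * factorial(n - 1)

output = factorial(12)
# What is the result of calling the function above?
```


factorial(12)
= 12 * factorial(11)
= 12 * 11 * factorial(10)
= 12 * 11 * 10 * factorial(9)
= 12 * 11 * 10 * 9 * factorial(8)
= 12 * 11 * 10 * 9 * 8 * factorial(7)
= 12 * 11 * 10 * 9 * 8 * 7 * factorial(6)
= 12 * 11 * 10 * 9 * 8 * 7 * 6 * factorial(5)
= 12 * 11 * 10 * 9 * 8 * 7 * 6 * 5 * factorial(4)
= 12 * 11 * 10 * 9 * 8 * 7 * 6 * 5 * 4 * factorial(3)
= 12 * 11 * 10 * 9 * 8 * 7 * 6 * 5 * 4 * 3 * factorial(2)
= 12 * 11 * 10 * 9 * 8 * 7 * 6 * 5 * 4 * 3 * 2 * factorial(1)
= 12 * 11 * 10 * 9 * 8 * 7 * 6 * 5 * 4 * 3 * 2 * 1
= 479001600


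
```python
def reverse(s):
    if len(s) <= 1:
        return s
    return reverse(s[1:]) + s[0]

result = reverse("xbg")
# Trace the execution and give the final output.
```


reverse("xbg")
= reverse("bg") + "x"
= reverse("g") + "b" + "x"
= "g" + "b" + "x"
= "gbx"


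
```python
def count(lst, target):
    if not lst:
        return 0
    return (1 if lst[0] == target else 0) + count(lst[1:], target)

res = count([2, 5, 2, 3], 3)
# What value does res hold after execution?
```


count([2, 5, 2, 3], 3)
lst[0]=2 != 3: 0 + count([5, 2, 3], 3)
lst[0]=5 != 3: 0 + count([2, 3], 3)
lst[0]=2 != 3: 0 + count([3], 3)
lst[0]=3 == 3: 1 + count([], 3)
= 1


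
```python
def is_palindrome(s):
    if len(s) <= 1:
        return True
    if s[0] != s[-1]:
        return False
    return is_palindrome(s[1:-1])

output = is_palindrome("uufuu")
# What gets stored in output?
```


is_palindrome("uufuu")
"uufuu": s[0]='u' == s[-1]='u' -> is_palindrome("ufu")
"ufu": s[0]='u' == s[-1]='u' -> is_palindrome("f")
"f": len <= 1 -> True
= True


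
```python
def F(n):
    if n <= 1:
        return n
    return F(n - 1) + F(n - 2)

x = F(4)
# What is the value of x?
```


F(4)
= F(3) + F(2)
= (F(2) + F(1)) + F(2)
Computing bottom-up: F(0)=0, F(1)=1, F(2)=1, F(3)=2, F(4)=3
= 3


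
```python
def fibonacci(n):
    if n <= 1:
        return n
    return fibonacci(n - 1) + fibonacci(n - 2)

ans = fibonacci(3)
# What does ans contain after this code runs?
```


fibonacci(3)
= fibonacci(2) + fibonacci(1)
Computing bottom-up: fibonacci(0)=0, fibonacci(1)=1, fibonacci(2)=1, fibonacci(3)=2
= 2


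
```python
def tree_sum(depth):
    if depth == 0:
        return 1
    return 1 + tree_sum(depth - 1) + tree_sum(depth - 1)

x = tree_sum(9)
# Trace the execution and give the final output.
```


tree_sum(9)
= 1 + tree_sum(8) + tree_sum(8)
= 1 + 2 * tree_sum(8)
tree_sum(k) = 2^(k+1) - 1
tree_sum(0) = 1
tree_sum(1) = 3
tree_sum(2) = 7
tree_sum(3) = 15
tree_sum(4) = 31
tree_sum(9) = 2^10 - 1 = 1023


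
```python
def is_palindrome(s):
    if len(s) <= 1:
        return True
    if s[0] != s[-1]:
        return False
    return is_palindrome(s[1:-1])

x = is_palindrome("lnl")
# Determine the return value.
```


is_palindrome("lnl")
"lnl": s[0]='l' == s[-1]='l' -> is_palindrome("n")
"n": len <= 1 -> True
= True


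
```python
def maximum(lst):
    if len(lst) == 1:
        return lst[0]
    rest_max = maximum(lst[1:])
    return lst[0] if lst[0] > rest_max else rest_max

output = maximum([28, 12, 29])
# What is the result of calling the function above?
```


maximum([28, 12, 29])
= compare 28 with maximum([12, 29])
= compare 12 with maximum([29])
Base: maximum([29]) = 29
compare 12 with 29: max = 29
compare 28 with 29: max = 29
= 29


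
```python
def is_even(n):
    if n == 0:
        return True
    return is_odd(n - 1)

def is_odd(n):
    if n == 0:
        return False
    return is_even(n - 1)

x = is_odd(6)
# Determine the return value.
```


is_odd(6)
= is_even(5)
= is_odd(4)
= is_even(3)
= is_odd(2)
= is_even(1)
= is_odd(0)
n == 0: return False
= False


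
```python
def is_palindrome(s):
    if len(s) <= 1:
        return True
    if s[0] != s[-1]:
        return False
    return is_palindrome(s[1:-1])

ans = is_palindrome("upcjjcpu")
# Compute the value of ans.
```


is_palindrome("upcjjcpu")
"upcjjcpu": s[0]='u' == s[-1]='u' -> is_palindrome("pcjjcp")
"pcjjcp": s[0]='p' == s[-1]='p' -> is_palindrome("cjjc")
"cjjc": s[0]='c' == s[-1]='c' -> is_palindrome("jj")
"jj": s[0]='j' == s[-1]='j' -> is_palindrome("")
"": len <= 1 -> True
= True


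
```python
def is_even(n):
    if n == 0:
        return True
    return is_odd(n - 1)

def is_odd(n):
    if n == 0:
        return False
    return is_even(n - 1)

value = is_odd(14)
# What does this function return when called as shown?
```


is_odd(14)
= is_even(13)
= is_odd(12)
= is_even(11)
= is_odd(10)
= is_even(9)
= is_odd(8)
= is_even(7)
= is_odd(6)
= is_even(5)
= is_odd(4)
= is_even(3)
= is_odd(2)
= is_even(1)
= is_odd(0)
n == 0: return False
= False


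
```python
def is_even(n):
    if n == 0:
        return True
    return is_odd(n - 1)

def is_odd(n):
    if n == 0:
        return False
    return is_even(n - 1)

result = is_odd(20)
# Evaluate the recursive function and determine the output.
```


is_odd(20)
= is_even(19)
= is_odd(18)
= is_even(17)
= is_odd(16)
= is_even(15)
= is_odd(14)
= is_even(13)
= is_odd(12)
= is_even(11)
= is_odd(10)
= is_even(9)
= is_odd(8)
= is_even(7)
= is_odd(6)
= is_even(5)
= is_odd(4)
= is_even(3)
= is_odd(2)
= is_even(1)
= is_odd(0)
n == 0: return False
= False


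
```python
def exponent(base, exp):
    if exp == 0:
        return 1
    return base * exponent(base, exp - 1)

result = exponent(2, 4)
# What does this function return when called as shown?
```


exponent(2, 4)
= 2 * exponent(2, 3)
= 2 * 2 * exponent(2, 2)
= 2 * 2 * 2 * exponent(2, 1)
= 2 * 2 * 2 * 2 * exponent(2, 0)
= 2 * 2 * 2 * 2 * 1
= 16


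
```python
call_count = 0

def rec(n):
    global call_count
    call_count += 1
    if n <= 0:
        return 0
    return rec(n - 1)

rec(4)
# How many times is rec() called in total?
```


rec(4) calls rec(3) calls ... calls rec(0)
Total calls: 4 + 1 (for base case) = 5


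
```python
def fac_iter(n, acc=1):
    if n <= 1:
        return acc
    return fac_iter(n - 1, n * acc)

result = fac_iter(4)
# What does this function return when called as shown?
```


fac_iter(4, 1)
= fac_iter(3, 4 * 1) = fac_iter(3, 4)
= fac_iter(2, 3 * 4) = fac_iter(2, 12)
= fac_iter(1, 2 * 12) = fac_iter(1, 24)
n <= 1, return acc = 24


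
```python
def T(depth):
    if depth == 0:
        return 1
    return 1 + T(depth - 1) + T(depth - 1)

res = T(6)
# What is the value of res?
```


T(6)
= 1 + T(5) + T(5)
= 1 + 2 * T(5)
T(k) = 2^(k+1) - 1
T(0) = 1
T(1) = 3
T(2) = 7
T(3) = 15
T(4) = 31
T(6) = 2^7 - 1 = 127


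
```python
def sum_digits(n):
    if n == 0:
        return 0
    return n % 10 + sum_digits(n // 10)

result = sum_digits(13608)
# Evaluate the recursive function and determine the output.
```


sum_digits(13608)
= 8 + sum_digits(1360)
= 8 + 0 + sum_digits(136)
= 8 + 0 + 6 + sum_digits(13)
= 8 + 0 + 6 + 3 + sum_digits(1)
= 8 + 0 + 6 + 3 + 1 + sum_digits(0)
= 8 + 0 + 6 + 3 + 1 + 0
= 18


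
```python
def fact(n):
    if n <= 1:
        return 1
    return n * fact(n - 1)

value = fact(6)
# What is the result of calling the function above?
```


fact(6)
= 6 * fact(5)
= 6 * 5 * fact(4)
= 6 * 5 * 4 * fact(3)
= 6 * 5 * 4 * 3 * fact(2)
= 6 * 5 * 4 * 3 * 2 * fact(1)
= 6 * 5 * 4 * 3 * 2 * 1
= 720


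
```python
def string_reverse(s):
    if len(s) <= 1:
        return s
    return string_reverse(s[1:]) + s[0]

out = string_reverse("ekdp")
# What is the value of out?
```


string_reverse("ekdp")
= string_reverse("kdp") + "e"
= string_reverse("dp") + "k" + "e"
= string_reverse("p") + "d" + "k" + "e"
= "p" + "d" + "k" + "e"
= "pdke"


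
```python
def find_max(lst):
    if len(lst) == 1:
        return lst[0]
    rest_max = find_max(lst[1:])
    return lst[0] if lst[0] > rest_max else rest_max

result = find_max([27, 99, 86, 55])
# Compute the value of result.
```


find_max([27, 99, 86, 55])
= compare 27 with find_max([99, 86, 55])
= compare 99 with find_max([86, 55])
= compare 86 with find_max([55])
Base: find_max([55]) = 55
compare 86 with 55: max = 86
compare 99 with 86: max = 99
compare 27 with 99: max = 99
= 99


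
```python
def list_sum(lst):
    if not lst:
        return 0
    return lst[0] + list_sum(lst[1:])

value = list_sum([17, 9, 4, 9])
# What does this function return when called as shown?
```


list_sum([17, 9, 4, 9])
= 17 + list_sum([9, 4, 9])
= 17 + 9 + list_sum([4, 9])
= 17 + 9 + 4 + list_sum([9])
= 17 + 9 + 4 + 9 + list_sum([])
= 17 + 9 + 4 + 9 + 0
= 39


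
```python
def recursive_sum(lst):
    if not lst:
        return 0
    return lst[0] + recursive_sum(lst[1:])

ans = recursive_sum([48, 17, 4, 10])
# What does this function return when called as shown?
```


recursive_sum([48, 17, 4, 10])
= 48 + recursive_sum([17, 4, 10])
= 48 + 17 + recursive_sum([4, 10])
= 48 + 17 + 4 + recursive_sum([10])
= 48 + 17 + 4 + 10 + recursive_sum([])
= 48 + 17 + 4 + 10 + 0
= 79


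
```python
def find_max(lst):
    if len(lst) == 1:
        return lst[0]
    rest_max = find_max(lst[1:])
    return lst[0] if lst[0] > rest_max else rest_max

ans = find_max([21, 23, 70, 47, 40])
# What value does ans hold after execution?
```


find_max([21, 23, 70, 47, 40])
= compare 21 with find_max([23, 70, 47, 40])
= compare 23 with find_max([70, 47, 40])
= compare 70 with find_max([47, 40])
= compare 47 with find_max([40])
Base: find_max([40]) = 40
compare 47 with 40: max = 47
compare 70 with 47: max = 70
compare 23 with 70: max = 70
compare 21 with 70: max = 70
= 70


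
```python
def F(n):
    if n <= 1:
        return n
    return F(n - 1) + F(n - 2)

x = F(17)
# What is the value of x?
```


F(17)
= F(16) + F(15)
= (F(15) + F(14)) + F(15)
Computing bottom-up: F(0)=0, F(1)=1, F(2)=1, F(3)=2, F(4)=3, F(5)=5, F(6)=8, F(7)=13, F(8)=21, F(9)=34, F(10)=55, F(11)=89, F(12)=144, F(13)=233, F(14)=377, F(15)=610, F(16)=987, F(17)=1597
= 1597


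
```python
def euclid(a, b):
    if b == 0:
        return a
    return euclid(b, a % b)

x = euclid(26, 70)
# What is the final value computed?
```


euclid(26, 70)
= euclid(70, 26 % 70) = euclid(70, 26)
= euclid(26, 70 % 26) = euclid(26, 18)
= euclid(18, 26 % 18) = euclid(18, 8)
= euclid(8, 18 % 8) = euclid(8, 2)
= euclid(2, 8 % 2) = euclid(2, 0)
b == 0, return a = 2


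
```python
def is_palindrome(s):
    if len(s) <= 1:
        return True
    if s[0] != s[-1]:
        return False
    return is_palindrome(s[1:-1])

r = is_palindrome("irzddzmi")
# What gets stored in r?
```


is_palindrome("irzddzmi")
"irzddzmi": s[0]='i' == s[-1]='i' -> is_palindrome("rzddzm")
"rzddzm": s[0]='r' != s[-1]='m' -> False
= False


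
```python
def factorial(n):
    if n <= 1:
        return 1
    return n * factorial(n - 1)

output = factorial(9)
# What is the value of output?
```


factorial(9)
= 9 * factorial(8)
= 9 * 8 * factorial(7)
= 9 * 8 * 7 * factorial(6)
= 9 * 8 * 7 * 6 * factorial(5)
= 9 * 8 * 7 * 6 * 5 * factorial(4)
= 9 * 8 * 7 * 6 * 5 * 4 * factorial(3)
= 9 * 8 * 7 * 6 * 5 * 4 * 3 * factorial(2)
= 9 * 8 * 7 * 6 * 5 * 4 * 3 * 2 * factorial(1)
= 9 * 8 * 7 * 6 * 5 * 4 * 3 * 2 * 1
= 362880


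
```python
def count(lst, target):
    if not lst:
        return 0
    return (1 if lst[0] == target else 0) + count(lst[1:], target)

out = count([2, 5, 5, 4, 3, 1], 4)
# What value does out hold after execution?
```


count([2, 5, 5, 4, 3, 1], 4)
lst[0]=2 != 4: 0 + count([5, 5, 4, 3, 1], 4)
lst[0]=5 != 4: 0 + count([5, 4, 3, 1], 4)
lst[0]=5 != 4: 0 + count([4, 3, 1], 4)
lst[0]=4 == 4: 1 + count([3, 1], 4)
lst[0]=3 != 4: 0 + count([1], 4)
lst[0]=1 != 4: 0 + count([], 4)
= 1


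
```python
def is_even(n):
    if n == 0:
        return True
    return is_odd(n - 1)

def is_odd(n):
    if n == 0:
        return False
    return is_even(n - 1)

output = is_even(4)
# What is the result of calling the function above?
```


is_even(4)
= is_odd(3)
= is_even(2)
= is_odd(1)
= is_even(0)
n == 0: return True
= True


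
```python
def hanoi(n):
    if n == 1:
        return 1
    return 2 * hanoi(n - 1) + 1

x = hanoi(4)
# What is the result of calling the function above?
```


hanoi(4)
= 2 * hanoi(3) + 1
= 2 * (2 * hanoi(2) + 1) + 1
= 2 * (2 * (2 * hanoi(1) + 1) + 1) + 1
Now compute bottom-up:
hanoi(1) = 1
hanoi(2) = 2 * 1 + 1 = 3
hanoi(3) = 2 * 3 + 1 = 7
hanoi(4) = 2 * 7 + 1 = 15
= 15


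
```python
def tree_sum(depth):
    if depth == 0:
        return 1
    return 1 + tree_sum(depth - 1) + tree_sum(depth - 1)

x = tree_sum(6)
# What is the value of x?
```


tree_sum(6)
= 1 + tree_sum(5) + tree_sum(5)
= 1 + 2 * tree_sum(5)
tree_sum(k) = 2^(k+1) - 1
tree_sum(0) = 1
tree_sum(1) = 3
tree_sum(2) = 7
tree_sum(3) = 15
tree_sum(4) = 31
tree_sum(6) = 2^7 - 1 = 127


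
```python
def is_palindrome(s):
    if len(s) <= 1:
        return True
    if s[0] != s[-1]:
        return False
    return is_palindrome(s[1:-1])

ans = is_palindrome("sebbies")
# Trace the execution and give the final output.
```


is_palindrome("sebbies")
"sebbies": s[0]='s' == s[-1]='s' -> is_palindrome("ebbie")
"ebbie": s[0]='e' == s[-1]='e' -> is_palindrome("bbi")
"bbi": s[0]='b' != s[-1]='i' -> False
= False


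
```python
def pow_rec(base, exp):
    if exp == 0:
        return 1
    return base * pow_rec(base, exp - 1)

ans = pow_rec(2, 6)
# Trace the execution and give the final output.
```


pow_rec(2, 6)
= 2 * pow_rec(2, 5)
= 2 * 2 * pow_rec(2, 4)
= 2 * 2 * 2 * pow_rec(2, 3)
= 2 * 2 * 2 * 2 * pow_rec(2, 2)
= 2 * 2 * 2 * 2 * 2 * pow_rec(2, 1)
= 2 * 2 * 2 * 2 * 2 * 2 * pow_rec(2, 0)
= 2 * 2 * 2 * 2 * 2 * 2 * 1
= 64


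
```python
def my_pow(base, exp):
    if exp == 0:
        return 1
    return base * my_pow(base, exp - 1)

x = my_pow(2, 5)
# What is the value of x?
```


my_pow(2, 5)
= 2 * my_pow(2, 4)
= 2 * 2 * my_pow(2, 3)
= 2 * 2 * 2 * my_pow(2, 2)
= 2 * 2 * 2 * 2 * my_pow(2, 1)
= 2 * 2 * 2 * 2 * 2 * my_pow(2, 0)
= 2 * 2 * 2 * 2 * 2 * 1
= 32


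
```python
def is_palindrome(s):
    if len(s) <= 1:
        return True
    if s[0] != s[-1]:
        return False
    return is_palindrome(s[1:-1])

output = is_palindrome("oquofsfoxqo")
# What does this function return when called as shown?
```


is_palindrome("oquofsfoxqo")
"oquofsfoxqo": s[0]='o' == s[-1]='o' -> is_palindrome("quofsfoxq")
"quofsfoxq": s[0]='q' == s[-1]='q' -> is_palindrome("uofsfox")
"uofsfox": s[0]='u' != s[-1]='x' -> False
= False


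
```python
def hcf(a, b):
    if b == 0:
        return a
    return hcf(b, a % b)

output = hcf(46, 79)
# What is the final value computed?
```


hcf(46, 79)
= hcf(79, 46 % 79) = hcf(79, 46)
= hcf(46, 79 % 46) = hcf(46, 33)
= hcf(33, 46 % 33) = hcf(33, 13)
= hcf(13, 33 % 13) = hcf(13, 7)
= hcf(7, 13 % 7) = hcf(7, 6)
= hcf(6, 7 % 6) = hcf(6, 1)
= hcf(1, 6 % 1) = hcf(1, 0)
b == 0, return a = 1


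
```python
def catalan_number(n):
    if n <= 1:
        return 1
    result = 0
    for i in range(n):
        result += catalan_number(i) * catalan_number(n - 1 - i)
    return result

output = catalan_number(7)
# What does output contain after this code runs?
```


catalan_number(7)
= sum of catalan_number(i) * catalan_number(7-1-i) for i in 0..6
First compute sub-values bottom-up:
  catalan_number(0) = 1, catalan_number(1) = 1
  catalan_number(2) = 1*1 + 1*1 = 2
  catalan_number(3) = 1*2 + 1*1 + 2*1 = 5
  catalan_number(4) = 1*5 + 1*2 + 2*1 + 5*1 = 14
  catalan_number(5) = 1*14 + 1*5 + 2*2 + 5*1 + 14*1 = 42
  catalan_number(6) = 1*42 + 1*14 + 2*5 + 5*2 + 14*1 + 42*1 = 132
Now catalan_number(7):
  catalan_number(0)*catalan_number(6) = 1*132 = 132
  catalan_number(1)*catalan_number(5) = 1*42 = 42
  catalan_number(2)*catalan_number(4) = 2*14 = 28
  catalan_number(3)*catalan_number(3) = 5*5 = 25
  catalan_number(4)*catalan_number(2) = 14*2 = 28
  catalan_number(5)*catalan_number(1) = 42*1 = 42
  catalan_number(6)*catalan_number(0) = 132*1 = 132
= 132 + 42 + 28 + 25 + 28 + 42 + 132
= 429


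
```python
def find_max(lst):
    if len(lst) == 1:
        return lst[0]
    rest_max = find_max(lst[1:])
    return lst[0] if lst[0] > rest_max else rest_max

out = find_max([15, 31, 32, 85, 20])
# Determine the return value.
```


find_max([15, 31, 32, 85, 20])
= compare 15 with find_max([31, 32, 85, 20])
= compare 31 with find_max([32, 85, 20])
= compare 32 with find_max([85, 20])
= compare 85 with find_max([20])
Base: find_max([20]) = 20
compare 85 with 20: max = 85
compare 32 with 85: max = 85
compare 31 with 85: max = 85
compare 15 with 85: max = 85
= 85


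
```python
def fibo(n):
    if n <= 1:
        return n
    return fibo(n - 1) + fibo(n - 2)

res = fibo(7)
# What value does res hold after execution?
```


fibo(7)
= fibo(6) + fibo(5)
= (fibo(5) + fibo(4)) + fibo(5)
Computing bottom-up: fibo(0)=0, fibo(1)=1, fibo(2)=1, fibo(3)=2, fibo(4)=3, fibo(5)=5, fibo(6)=8, fibo(7)=13
= 13


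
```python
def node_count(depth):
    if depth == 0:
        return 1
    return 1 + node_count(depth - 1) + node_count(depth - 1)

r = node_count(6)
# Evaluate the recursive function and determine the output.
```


node_count(6)
= 1 + node_count(5) + node_count(5)
= 1 + 2 * node_count(5)
node_count(k) = 2^(k+1) - 1
node_count(0) = 1
node_count(1) = 3
node_count(2) = 7
node_count(3) = 15
node_count(4) = 31
node_count(6) = 2^7 - 1 = 127


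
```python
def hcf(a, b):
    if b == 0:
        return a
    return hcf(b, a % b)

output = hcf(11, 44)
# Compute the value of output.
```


hcf(11, 44)
= hcf(44, 11 % 44) = hcf(44, 11)
= hcf(11, 44 % 11) = hcf(11, 0)
b == 0, return a = 11


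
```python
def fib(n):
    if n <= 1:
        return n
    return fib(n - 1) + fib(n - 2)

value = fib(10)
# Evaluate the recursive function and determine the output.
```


fib(10)
= fib(9) + fib(8)
= (fib(8) + fib(7)) + fib(8)
Computing bottom-up: fib(0)=0, fib(1)=1, fib(2)=1, fib(3)=2, fib(4)=3, fib(5)=5, fib(6)=8, fib(7)=13, fib(8)=21, fib(9)=34, fib(10)=55
= 55


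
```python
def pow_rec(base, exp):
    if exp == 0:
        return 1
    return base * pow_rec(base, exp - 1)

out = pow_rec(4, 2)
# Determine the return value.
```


pow_rec(4, 2)
= 4 * pow_rec(4, 1)
= 4 * 4 * pow_rec(4, 0)
= 4 * 4 * 1
= 16


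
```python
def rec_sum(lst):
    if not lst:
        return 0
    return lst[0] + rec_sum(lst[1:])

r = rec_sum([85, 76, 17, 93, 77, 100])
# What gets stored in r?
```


rec_sum([85, 76, 17, 93, 77, 100])
= 85 + rec_sum([76, 17, 93, 77, 100])
= 85 + 76 + rec_sum([17, 93, 77, 100])
= 85 + 76 + 17 + rec_sum([93, 77, 100])
= 85 + 76 + 17 + 93 + rec_sum([77, 100])
= 85 + 76 + 17 + 93 + 77 + rec_sum([100])
= 85 + 76 + 17 + 93 + 77 + 100 + rec_sum([])
= 85 + 76 + 17 + 93 + 77 + 100 + 0
= 448


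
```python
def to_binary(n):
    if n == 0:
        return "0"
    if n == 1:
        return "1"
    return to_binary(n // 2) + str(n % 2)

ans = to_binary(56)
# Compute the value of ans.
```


to_binary(56)
= to_binary(28) + "0"
= to_binary(14) + "0" + "0"
= to_binary(7) + "0" + "0" + "0"
= to_binary(3) + "1" + "0" + "0" + "0"
= to_binary(1) + "1" + "1" + "0" + "0" + "0"
= "1" + "1" + "1" + "0" + "0" + "0"
= "111000"


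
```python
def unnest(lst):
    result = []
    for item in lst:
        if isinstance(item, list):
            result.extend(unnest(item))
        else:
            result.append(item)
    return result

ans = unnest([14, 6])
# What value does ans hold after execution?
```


unnest([14, 6])
Processing each element:
  14 is not a list -> append 14
  6 is not a list -> append 6
= [14, 6]


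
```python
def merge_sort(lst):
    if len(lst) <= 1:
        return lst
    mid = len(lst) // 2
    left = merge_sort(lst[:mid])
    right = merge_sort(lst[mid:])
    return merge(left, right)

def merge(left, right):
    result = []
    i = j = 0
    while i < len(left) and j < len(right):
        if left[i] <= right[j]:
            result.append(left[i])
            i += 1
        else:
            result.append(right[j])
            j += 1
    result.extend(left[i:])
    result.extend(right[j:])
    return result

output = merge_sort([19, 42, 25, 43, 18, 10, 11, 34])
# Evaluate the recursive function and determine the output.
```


merge_sort([19, 42, 25, 43, 18, 10, 11, 34])
Split into [19, 42, 25, 43] and [18, 10, 11, 34]
Left sorted: [19, 25, 42, 43]
Right sorted: [10, 11, 18, 34]
Merge [19, 25, 42, 43] and [10, 11, 18, 34]
= [10, 11, 18, 19, 25, 34, 42, 43]


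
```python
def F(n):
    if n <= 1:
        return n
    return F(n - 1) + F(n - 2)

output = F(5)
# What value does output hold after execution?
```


F(5)
= F(4) + F(3)
= (F(3) + F(2)) + F(3)
Computing bottom-up: F(0)=0, F(1)=1, F(2)=1, F(3)=2, F(4)=3, F(5)=5
= 5


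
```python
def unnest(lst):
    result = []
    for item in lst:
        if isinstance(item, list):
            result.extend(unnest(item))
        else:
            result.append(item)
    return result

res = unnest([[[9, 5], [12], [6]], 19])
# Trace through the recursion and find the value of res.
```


unnest([[[9, 5], [12], [6]], 19])
Processing each element:
  [[9, 5], [12], [6]] is a list -> unnest recursively -> [9, 5, 12, 6]
  19 is not a list -> append 19
= [9, 5, 12, 6, 19]


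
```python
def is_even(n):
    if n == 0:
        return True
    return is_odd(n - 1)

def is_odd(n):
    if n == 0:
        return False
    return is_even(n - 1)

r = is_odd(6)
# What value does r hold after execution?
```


is_odd(6)
= is_even(5)
= is_odd(4)
= is_even(3)
= is_odd(2)
= is_even(1)
= is_odd(0)
n == 0: return False
= False


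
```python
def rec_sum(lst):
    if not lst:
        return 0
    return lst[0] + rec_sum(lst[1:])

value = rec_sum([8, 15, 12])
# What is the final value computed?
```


rec_sum([8, 15, 12])
= 8 + rec_sum([15, 12])
= 8 + 15 + rec_sum([12])
= 8 + 15 + 12 + rec_sum([])
= 8 + 15 + 12 + 0
= 35


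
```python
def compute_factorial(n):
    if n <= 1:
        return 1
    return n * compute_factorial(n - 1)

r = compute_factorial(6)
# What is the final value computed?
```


compute_factorial(6)
= 6 * compute_factorial(5)
= 6 * 5 * compute_factorial(4)
= 6 * 5 * 4 * compute_factorial(3)
= 6 * 5 * 4 * 3 * compute_factorial(2)
= 6 * 5 * 4 * 3 * 2 * compute_factorial(1)
= 6 * 5 * 4 * 3 * 2 * 1
= 720


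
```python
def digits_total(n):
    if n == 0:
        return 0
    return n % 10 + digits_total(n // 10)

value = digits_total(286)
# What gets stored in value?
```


digits_total(286)
= 6 + digits_total(28)
= 6 + 8 + digits_total(2)
= 6 + 8 + 2 + digits_total(0)
= 6 + 8 + 2 + 0
= 16


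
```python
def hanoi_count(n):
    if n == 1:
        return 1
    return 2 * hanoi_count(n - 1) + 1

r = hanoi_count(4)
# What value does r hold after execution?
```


hanoi_count(4)
= 2 * hanoi_count(3) + 1
= 2 * (2 * hanoi_count(2) + 1) + 1
= 2 * (2 * (2 * hanoi_count(1) + 1) + 1) + 1
Now compute bottom-up:
hanoi_count(1) = 1
hanoi_count(2) = 2 * 1 + 1 = 3
hanoi_count(3) = 2 * 3 + 1 = 7
hanoi_count(4) = 2 * 7 + 1 = 15
= 15


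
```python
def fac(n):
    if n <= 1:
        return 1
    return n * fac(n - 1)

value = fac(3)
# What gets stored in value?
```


fac(3)
= 3 * fac(2)
= 3 * 2 * fac(1)
= 3 * 2 * 1
= 6


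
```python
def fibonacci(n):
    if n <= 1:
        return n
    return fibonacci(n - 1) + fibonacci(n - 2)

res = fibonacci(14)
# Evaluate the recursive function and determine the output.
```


fibonacci(14)
= fibonacci(13) + fibonacci(12)
= (fibonacci(12) + fibonacci(11)) + fibonacci(12)
Computing bottom-up: fibonacci(0)=0, fibonacci(1)=1, fibonacci(2)=1, fibonacci(3)=2, fibonacci(4)=3, fibonacci(5)=5, fibonacci(6)=8, fibonacci(7)=13, fibonacci(8)=21, fibonacci(9)=34, fibonacci(10)=55, fibonacci(11)=89, fibonacci(12)=144, fibonacci(13)=233, fibonacci(14)=377
= 377


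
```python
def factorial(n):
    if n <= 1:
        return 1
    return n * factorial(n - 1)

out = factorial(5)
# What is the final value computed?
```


factorial(5)
= 5 * factorial(4)
= 5 * 4 * factorial(3)
= 5 * 4 * 3 * factorial(2)
= 5 * 4 * 3 * 2 * factorial(1)
= 5 * 4 * 3 * 2 * 1
= 120


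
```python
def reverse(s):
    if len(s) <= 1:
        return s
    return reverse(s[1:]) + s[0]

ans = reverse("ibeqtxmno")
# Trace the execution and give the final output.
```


reverse("ibeqtxmno")
= reverse("beqtxmno") + "i"
= reverse("eqtxmno") + "b" + "i"
= reverse("qtxmno") + "e" + "b" + "i"
= reverse("txmno") + "q" + "e" + "b" + "i"
= reverse("xmno") + "t" + "q" + "e" + "b" + "i"
= reverse("mno") + "x" + "t" + "q" + "e" + "b" + "i"
= reverse("no") + "m" + "x" + "t" + "q" + "e" + "b" + "i"
= reverse("o") + "n" + "m" + "x" + "t" + "q" + "e" + "b" + "i"
= "o" + "n" + "m" + "x" + "t" + "q" + "e" + "b" + "i"
= "onmxtqebi"


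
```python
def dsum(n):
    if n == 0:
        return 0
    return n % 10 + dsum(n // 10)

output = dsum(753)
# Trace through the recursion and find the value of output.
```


dsum(753)
= 3 + dsum(75)
= 3 + 5 + dsum(7)
= 3 + 5 + 7 + dsum(0)
= 3 + 5 + 7 + 0
= 15


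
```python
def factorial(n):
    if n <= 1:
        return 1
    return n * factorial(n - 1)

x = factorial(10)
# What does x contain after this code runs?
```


factorial(10)
= 10 * factorial(9)
= 10 * 9 * factorial(8)
= 10 * 9 * 8 * factorial(7)
= 10 * 9 * 8 * 7 * factorial(6)
= 10 * 9 * 8 * 7 * 6 * factorial(5)
= 10 * 9 * 8 * 7 * 6 * 5 * factorial(4)
= 10 * 9 * 8 * 7 * 6 * 5 * 4 * factorial(3)
= 10 * 9 * 8 * 7 * 6 * 5 * 4 * 3 * factorial(2)
= 10 * 9 * 8 * 7 * 6 * 5 * 4 * 3 * 2 * factorial(1)
= 10 * 9 * 8 * 7 * 6 * 5 * 4 * 3 * 2 * 1
= 3628800


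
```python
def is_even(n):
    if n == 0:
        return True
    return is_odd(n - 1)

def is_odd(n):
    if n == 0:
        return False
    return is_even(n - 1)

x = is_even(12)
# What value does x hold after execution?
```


is_even(12)
= is_odd(11)
= is_even(10)
= is_odd(9)
= is_even(8)
= is_odd(7)
= is_even(6)
= is_odd(5)
= is_even(4)
= is_odd(3)
= is_even(2)
= is_odd(1)
= is_even(0)
n == 0: return True
= True


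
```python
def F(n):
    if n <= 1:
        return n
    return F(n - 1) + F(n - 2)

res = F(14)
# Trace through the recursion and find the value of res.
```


F(14)
= F(13) + F(12)
= (F(12) + F(11)) + F(12)
Computing bottom-up: F(0)=0, F(1)=1, F(2)=1, F(3)=2, F(4)=3, F(5)=5, F(6)=8, F(7)=13, F(8)=21, F(9)=34, F(10)=55, F(11)=89, F(12)=144, F(13)=233, F(14)=377
= 377


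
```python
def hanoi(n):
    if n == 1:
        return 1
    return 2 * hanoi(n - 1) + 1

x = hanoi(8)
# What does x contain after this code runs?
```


hanoi(8)
= 2 * hanoi(7) + 1
= 2 * (2 * hanoi(6) + 1) + 1
= 2 * (2 * (2 * hanoi(5) + 1) + 1) + 1
= 2 * (2 * (2 * (2 * hanoi(4) + 1) + 1) + 1) + 1
= 2 * (2 * (2 * (2 * (2 * hanoi(3) + 1) + 1) + 1) + 1) + 1
= 2 * (2 * (2 * (2 * (2 * (2 * hanoi(2) + 1) + 1) + 1) + 1) + 1) + 1
= 2 * (2 * (2 * (2 * (2 * (2 * (2 * hanoi(1) + 1) + 1) + 1) + 1) + 1) + 1) + 1
Now compute bottom-up:
hanoi(1) = 1
hanoi(2) = 2 * 1 + 1 = 3
hanoi(3) = 2 * 3 + 1 = 7
hanoi(4) = 2 * 7 + 1 = 15
hanoi(5) = 2 * 15 + 1 = 31
hanoi(6) = 2 * 31 + 1 = 63
hanoi(7) = 2 * 63 + 1 = 127
hanoi(8) = 2 * 127 + 1 = 255
= 255


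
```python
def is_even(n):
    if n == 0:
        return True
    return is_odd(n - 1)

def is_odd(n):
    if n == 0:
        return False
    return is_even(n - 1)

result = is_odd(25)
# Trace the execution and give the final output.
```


is_odd(25)
= is_even(24)
= is_odd(23)
= is_even(22)
= is_odd(21)
= is_even(20)
= is_odd(19)
= is_even(18)
= is_odd(17)
= is_even(16)
= is_odd(15)
= is_even(14)
= is_odd(13)
= is_even(12)
= is_odd(11)
= is_even(10)
= is_odd(9)
= is_even(8)
= is_odd(7)
= is_even(6)
= is_odd(5)
= is_even(4)
= is_odd(3)
= is_even(2)
= is_odd(1)
= is_even(0)
n == 0: return True
= True


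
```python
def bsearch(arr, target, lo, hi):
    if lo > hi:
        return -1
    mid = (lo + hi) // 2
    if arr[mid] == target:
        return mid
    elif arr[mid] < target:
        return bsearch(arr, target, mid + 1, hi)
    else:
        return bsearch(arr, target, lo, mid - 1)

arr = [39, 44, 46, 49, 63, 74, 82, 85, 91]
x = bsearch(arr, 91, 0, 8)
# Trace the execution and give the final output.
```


bsearch(arr, 91, 0, 8)
lo=0, hi=8, mid=4, arr[mid]=63
63 < 91, search right half
lo=5, hi=8, mid=6, arr[mid]=82
82 < 91, search right half
lo=7, hi=8, mid=7, arr[mid]=85
85 < 91, search right half
lo=8, hi=8, mid=8, arr[mid]=91
arr[8] == 91, found at index 8
= 8
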